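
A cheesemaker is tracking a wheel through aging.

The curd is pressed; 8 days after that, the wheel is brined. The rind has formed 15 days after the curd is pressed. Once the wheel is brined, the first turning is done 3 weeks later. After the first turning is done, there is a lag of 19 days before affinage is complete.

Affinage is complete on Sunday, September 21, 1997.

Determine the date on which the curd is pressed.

Affinage is complete: Sep 21, 1997.
The first turning is done: Sep 21, 1997 − 19 days = Sep 2, 1997.
The wheel is brined: Sep 2, 1997 − 3 weeks = Aug 12, 1997.
The curd is pressed: Aug 12, 1997 − 8 days = Aug 4, 1997.

Monday, August 4, 1997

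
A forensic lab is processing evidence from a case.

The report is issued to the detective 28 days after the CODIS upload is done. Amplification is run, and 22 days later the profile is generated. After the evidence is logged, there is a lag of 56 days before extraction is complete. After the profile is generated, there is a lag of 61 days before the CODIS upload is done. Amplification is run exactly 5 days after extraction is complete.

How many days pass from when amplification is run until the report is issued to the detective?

111 days

Causal path: amplification is run → the profile is generated → the CODIS upload is done → the report is issued to the detective.
Total delay along the path: 22 + 61 + 28 = 111 days.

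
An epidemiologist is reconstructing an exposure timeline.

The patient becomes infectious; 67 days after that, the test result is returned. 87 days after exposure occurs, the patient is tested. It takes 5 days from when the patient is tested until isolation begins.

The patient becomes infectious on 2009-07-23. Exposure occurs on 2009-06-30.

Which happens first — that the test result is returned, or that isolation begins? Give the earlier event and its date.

The patient becomes infectious: Jul 23, 2009.
The test result is returned: Jul 23, 2009 + 67 days = Sep 28, 2009.
Exposure occurs: Jun 30, 2009.
The patient is tested: Jun 30, 2009 + 87 days = Sep 25, 2009.
Isolation begins: Sep 25, 2009 + 5 days = Sep 30, 2009.
Comparing: the test result is returned on Sep 28, 2009 vs isolation begins on Sep 30, 2009. Earlier: the test result is returned.

The test result is returned — 2009-09-28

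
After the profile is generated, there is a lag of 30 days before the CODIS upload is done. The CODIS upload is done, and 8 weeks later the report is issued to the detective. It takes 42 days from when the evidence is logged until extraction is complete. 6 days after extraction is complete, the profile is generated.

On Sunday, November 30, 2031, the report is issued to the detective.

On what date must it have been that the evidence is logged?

The report is issued to the detective: Nov 30, 2031.
The CODIS upload is done: Nov 30, 2031 − 8 weeks = Oct 5, 2031.
The profile is generated: Oct 5, 2031 − 30 days = Sep 5, 2031.
Extraction is complete: Sep 5, 2031 − 6 days = Aug 30, 2031.
The evidence is logged: Aug 30, 2031 − 42 days = Jul 19, 2031.

Saturday, July 19, 2031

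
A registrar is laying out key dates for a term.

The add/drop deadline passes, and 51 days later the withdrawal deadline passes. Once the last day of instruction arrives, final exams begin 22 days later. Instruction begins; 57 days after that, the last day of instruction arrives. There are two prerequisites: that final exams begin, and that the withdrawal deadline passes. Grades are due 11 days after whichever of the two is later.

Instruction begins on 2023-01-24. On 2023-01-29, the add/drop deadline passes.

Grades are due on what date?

2023-04-24

Instruction begins: Jan 24, 2023.
The last day of instruction arrives: Jan 24, 2023 + 57 days = Mar 22, 2023.
Final exams begin: Mar 22, 2023 + 22 days = Apr 13, 2023.
The add/drop deadline passes: Jan 29, 2023.
The withdrawal deadline passes: Jan 29, 2023 + 51 days = Mar 21, 2023.
Both prerequisites met — final exams begin (Apr 13, 2023), the withdrawal deadline passes (Mar 21, 2023); the later is Apr 13, 2023.
Grades are due: Apr 13, 2023 + 11 days = Apr 24, 2023.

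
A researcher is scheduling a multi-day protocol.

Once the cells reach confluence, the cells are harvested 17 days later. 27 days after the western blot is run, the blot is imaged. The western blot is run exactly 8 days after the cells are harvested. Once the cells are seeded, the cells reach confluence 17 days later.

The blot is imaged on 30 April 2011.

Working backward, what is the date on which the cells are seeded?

20 February 2011

The blot is imaged: Apr 30, 2011.
The western blot is run: Apr 30, 2011 − 27 days = Apr 3, 2011.
The cells are harvested: Apr 3, 2011 − 8 days = Mar 26, 2011.
The cells reach confluence: Mar 26, 2011 − 17 days = Mar 9, 2011.
The cells are seeded: Mar 9, 2011 − 17 days = Feb 20, 2011.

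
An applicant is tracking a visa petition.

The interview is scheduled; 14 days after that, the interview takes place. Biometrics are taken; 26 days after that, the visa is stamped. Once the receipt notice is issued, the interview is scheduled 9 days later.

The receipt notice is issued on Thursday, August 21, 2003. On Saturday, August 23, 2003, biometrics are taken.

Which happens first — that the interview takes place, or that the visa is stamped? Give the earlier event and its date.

The receipt notice is issued: Aug 21, 2003.
The interview is scheduled: Aug 21, 2003 + 9 days = Aug 30, 2003.
The interview takes place: Aug 30, 2003 + 14 days = Sep 13, 2003.
Biometrics are taken: Aug 23, 2003.
The visa is stamped: Aug 23, 2003 + 26 days = Sep 18, 2003.
Comparing: the interview takes place on Sep 13, 2003 vs the visa is stamped on Sep 18, 2003. Earlier: the interview takes place.

The interview takes place — Saturday, September 13, 2003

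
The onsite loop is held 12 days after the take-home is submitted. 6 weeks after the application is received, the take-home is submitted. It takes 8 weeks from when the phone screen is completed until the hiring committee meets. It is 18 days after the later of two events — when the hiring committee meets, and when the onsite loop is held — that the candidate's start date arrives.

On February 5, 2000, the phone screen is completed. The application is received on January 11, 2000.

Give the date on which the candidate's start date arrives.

April 19, 2000

The phone screen is completed: Feb 5, 2000.
The hiring committee meets: Feb 5, 2000 + 8 weeks = Apr 1, 2000.
The application is received: Jan 11, 2000.
The take-home is submitted: Jan 11, 2000 + 6 weeks = Feb 22, 2000.
The onsite loop is held: Feb 22, 2000 + 12 days = Mar 5, 2000.
Both prerequisites met — the hiring committee meets (Apr 1, 2000), the onsite loop is held (Mar 5, 2000); the later is Apr 1, 2000.
The candidate's start date arrives: Apr 1, 2000 + 18 days = Apr 19, 2000.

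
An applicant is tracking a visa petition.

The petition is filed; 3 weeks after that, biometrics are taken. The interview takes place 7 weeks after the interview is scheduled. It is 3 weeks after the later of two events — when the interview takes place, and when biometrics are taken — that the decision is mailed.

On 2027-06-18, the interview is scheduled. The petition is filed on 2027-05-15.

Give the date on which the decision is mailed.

2027-08-27

The interview is scheduled: Jun 18, 2027.
The interview takes place: Jun 18, 2027 + 7 weeks = Aug 6, 2027.
The petition is filed: May 15, 2027.
Biometrics are taken: May 15, 2027 + 3 weeks = Jun 5, 2027.
Both prerequisites met — the interview takes place (Aug 6, 2027), biometrics are taken (Jun 5, 2027); the later is Aug 6, 2027.
The decision is mailed: Aug 6, 2027 + 3 weeks = Aug 27, 2027.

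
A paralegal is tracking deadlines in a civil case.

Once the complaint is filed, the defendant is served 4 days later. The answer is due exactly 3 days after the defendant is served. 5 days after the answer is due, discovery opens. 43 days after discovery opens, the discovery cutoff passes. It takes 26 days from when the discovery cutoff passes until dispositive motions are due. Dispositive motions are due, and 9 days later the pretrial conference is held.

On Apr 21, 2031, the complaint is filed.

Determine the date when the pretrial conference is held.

Jul 20, 2031

The complaint is filed: Apr 21, 2031.
The defendant is served: Apr 21, 2031 + 4 days = Apr 25, 2031.
The answer is due: Apr 25, 2031 + 3 days = Apr 28, 2031.
Discovery opens: Apr 28, 2031 + 5 days = May 3, 2031.
The discovery cutoff passes: May 3, 2031 + 43 days = Jun 15, 2031.
Dispositive motions are due: Jun 15, 2031 + 26 days = Jul 11, 2031.
The pretrial conference is held: Jul 11, 2031 + 9 days = Jul 20, 2031.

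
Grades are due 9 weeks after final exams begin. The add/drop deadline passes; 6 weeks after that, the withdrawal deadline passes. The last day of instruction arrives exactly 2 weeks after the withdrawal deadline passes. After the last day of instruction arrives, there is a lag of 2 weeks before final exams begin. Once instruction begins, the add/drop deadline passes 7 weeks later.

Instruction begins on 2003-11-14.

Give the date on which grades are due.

Instruction begins: Nov 14, 2003.
The add/drop deadline passes: Nov 14, 2003 + 7 weeks = Jan 2, 2004.
The withdrawal deadline passes: Jan 2, 2004 + 6 weeks = Feb 13, 2004.
The last day of instruction arrives: Feb 13, 2004 + 2 weeks = Feb 27, 2004.
Final exams begin: Feb 27, 2004 + 2 weeks = Mar 12, 2004.
Grades are due: Mar 12, 2004 + 9 weeks = May 14, 2004.

2004-05-14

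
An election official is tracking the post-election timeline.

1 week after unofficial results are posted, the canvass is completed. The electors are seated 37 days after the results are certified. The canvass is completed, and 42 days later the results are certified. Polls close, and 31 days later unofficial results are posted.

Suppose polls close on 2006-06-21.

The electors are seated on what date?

2006-10-16

Polls close: Jun 21, 2006.
Unofficial results are posted: Jun 21, 2006 + 31 days = Jul 22, 2006.
The canvass is completed: Jul 22, 2006 + 1 week = Jul 29, 2006.
The results are certified: Jul 29, 2006 + 42 days = Sep 9, 2006.
The electors are seated: Sep 9, 2006 + 37 days = Oct 16, 2006.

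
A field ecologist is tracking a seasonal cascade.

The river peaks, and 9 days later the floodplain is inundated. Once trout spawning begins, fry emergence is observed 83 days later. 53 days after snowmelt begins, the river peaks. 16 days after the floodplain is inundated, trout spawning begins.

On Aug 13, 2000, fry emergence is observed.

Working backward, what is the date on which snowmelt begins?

Fry emergence is observed: Aug 13, 2000.
Trout spawning begins: Aug 13, 2000 − 83 days = May 22, 2000.
The floodplain is inundated: May 22, 2000 − 16 days = May 6, 2000.
The river peaks: May 6, 2000 − 9 days = Apr 27, 2000.
Snowmelt begins: Apr 27, 2000 − 53 days = Mar 5, 2000.

Mar 5, 2000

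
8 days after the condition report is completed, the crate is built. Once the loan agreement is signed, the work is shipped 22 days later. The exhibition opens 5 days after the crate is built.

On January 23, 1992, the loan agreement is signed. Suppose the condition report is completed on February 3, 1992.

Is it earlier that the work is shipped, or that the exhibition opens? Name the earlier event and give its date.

The work is shipped — February 14, 1992

The loan agreement is signed: Jan 23, 1992.
The work is shipped: Jan 23, 1992 + 22 days = Feb 14, 1992.
The condition report is completed: Feb 3, 1992.
The crate is built: Feb 3, 1992 + 8 days = Feb 11, 1992.
The exhibition opens: Feb 11, 1992 + 5 days = Feb 16, 1992.
Comparing: the work is shipped on Feb 14, 1992 vs the exhibition opens on Feb 16, 1992. Earlier: the work is shipped.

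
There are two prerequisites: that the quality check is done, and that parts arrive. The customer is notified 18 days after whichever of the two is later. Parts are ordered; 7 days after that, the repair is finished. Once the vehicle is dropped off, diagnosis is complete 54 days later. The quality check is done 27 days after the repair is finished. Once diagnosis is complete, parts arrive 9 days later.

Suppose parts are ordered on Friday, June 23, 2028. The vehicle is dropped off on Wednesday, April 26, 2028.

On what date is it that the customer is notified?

Parts are ordered: Jun 23, 2028.
The repair is finished: Jun 23, 2028 + 7 days = Jun 30, 2028.
The quality check is done: Jun 30, 2028 + 27 days = Jul 27, 2028.
The vehicle is dropped off: Apr 26, 2028.
Diagnosis is complete: Apr 26, 2028 + 54 days = Jun 19, 2028.
Parts arrive: Jun 19, 2028 + 9 days = Jun 28, 2028.
Both prerequisites met — the quality check is done (Jul 27, 2028), parts arrive (Jun 28, 2028); the later is Jul 27, 2028.
The customer is notified: Jul 27, 2028 + 18 days = Aug 14, 2028.

Monday, August 14, 2028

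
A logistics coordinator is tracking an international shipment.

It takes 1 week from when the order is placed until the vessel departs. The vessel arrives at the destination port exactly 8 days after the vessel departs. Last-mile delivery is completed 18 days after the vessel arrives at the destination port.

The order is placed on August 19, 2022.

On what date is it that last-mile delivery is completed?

The order is placed: Aug 19, 2022.
The vessel departs: Aug 19, 2022 + 1 week = Aug 26, 2022.
The vessel arrives at the destination port: Aug 26, 2022 + 8 days = Sep 3, 2022.
Last-mile delivery is completed: Sep 3, 2022 + 18 days = Sep 21, 2022.

September 21, 2022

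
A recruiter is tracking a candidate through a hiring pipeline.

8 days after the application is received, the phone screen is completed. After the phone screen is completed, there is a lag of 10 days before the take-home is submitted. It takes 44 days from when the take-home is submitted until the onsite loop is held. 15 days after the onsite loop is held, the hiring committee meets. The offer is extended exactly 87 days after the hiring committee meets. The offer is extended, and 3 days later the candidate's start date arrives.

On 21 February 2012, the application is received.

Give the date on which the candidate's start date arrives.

The application is received: Feb 21, 2012.
The phone screen is completed: Feb 21, 2012 + 8 days = Feb 29, 2012.
The take-home is submitted: Feb 29, 2012 + 10 days = Mar 10, 2012.
The onsite loop is held: Mar 10, 2012 + 44 days = Apr 23, 2012.
The hiring committee meets: Apr 23, 2012 + 15 days = May 8, 2012.
The offer is extended: May 8, 2012 + 87 days = Aug 3, 2012.
The candidate's start date arrives: Aug 3, 2012 + 3 days = Aug 6, 2012.

6 August 2012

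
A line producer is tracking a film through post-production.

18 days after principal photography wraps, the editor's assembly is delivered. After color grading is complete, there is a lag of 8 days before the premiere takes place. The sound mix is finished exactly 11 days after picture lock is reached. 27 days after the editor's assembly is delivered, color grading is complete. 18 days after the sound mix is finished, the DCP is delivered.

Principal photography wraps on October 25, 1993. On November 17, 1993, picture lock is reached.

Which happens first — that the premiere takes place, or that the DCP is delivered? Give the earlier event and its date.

Principal photography wraps: Oct 25, 1993.
The editor's assembly is delivered: Oct 25, 1993 + 18 days = Nov 12, 1993.
Color grading is complete: Nov 12, 1993 + 27 days = Dec 9, 1993.
The premiere takes place: Dec 9, 1993 + 8 days = Dec 17, 1993.
Picture lock is reached: Nov 17, 1993.
The sound mix is finished: Nov 17, 1993 + 11 days = Nov 28, 1993.
The DCP is delivered: Nov 28, 1993 + 18 days = Dec 16, 1993.
Comparing: the premiere takes place on Dec 17, 1993 vs the DCP is delivered on Dec 16, 1993. Earlier: the DCP is delivered.

The DCP is delivered — December 16, 1993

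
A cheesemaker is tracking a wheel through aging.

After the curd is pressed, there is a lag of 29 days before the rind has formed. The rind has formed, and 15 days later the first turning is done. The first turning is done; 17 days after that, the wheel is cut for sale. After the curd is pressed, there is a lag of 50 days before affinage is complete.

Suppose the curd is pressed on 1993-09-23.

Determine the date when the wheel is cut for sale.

The curd is pressed: Sep 23, 1993.
The rind has formed: Sep 23, 1993 + 29 days = Oct 22, 1993.
The first turning is done: Oct 22, 1993 + 15 days = Nov 6, 1993.
The wheel is cut for sale: Nov 6, 1993 + 17 days = Nov 23, 1993.

1993-11-23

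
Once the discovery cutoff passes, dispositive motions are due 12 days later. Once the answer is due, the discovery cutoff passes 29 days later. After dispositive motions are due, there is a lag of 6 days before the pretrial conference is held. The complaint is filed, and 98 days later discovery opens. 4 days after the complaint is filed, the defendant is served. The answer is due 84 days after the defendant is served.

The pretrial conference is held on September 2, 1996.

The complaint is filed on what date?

April 20, 1996

The pretrial conference is held: Sep 2, 1996.
Dispositive motions are due: Sep 2, 1996 − 6 days = Aug 27, 1996.
The discovery cutoff passes: Aug 27, 1996 − 12 days = Aug 15, 1996.
The answer is due: Aug 15, 1996 − 29 days = Jul 17, 1996.
The defendant is served: Jul 17, 1996 − 84 days = Apr 24, 1996.
The complaint is filed: Apr 24, 1996 − 4 days = Apr 20, 1996.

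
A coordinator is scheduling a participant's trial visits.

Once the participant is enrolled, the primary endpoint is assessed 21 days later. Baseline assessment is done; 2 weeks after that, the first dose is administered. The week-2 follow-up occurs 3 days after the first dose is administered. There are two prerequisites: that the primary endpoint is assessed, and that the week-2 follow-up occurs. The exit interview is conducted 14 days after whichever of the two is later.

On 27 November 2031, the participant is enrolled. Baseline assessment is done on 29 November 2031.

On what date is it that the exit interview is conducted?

1 January 2032

The participant is enrolled: Nov 27, 2031.
The primary endpoint is assessed: Nov 27, 2031 + 21 days = Dec 18, 2031.
Baseline assessment is done: Nov 29, 2031.
The first dose is administered: Nov 29, 2031 + 2 weeks = Dec 13, 2031.
The week-2 follow-up occurs: Dec 13, 2031 + 3 days = Dec 16, 2031.
Both prerequisites met — the primary endpoint is assessed (Dec 18, 2031), the week-2 follow-up occurs (Dec 16, 2031); the later is Dec 18, 2031.
The exit interview is conducted: Dec 18, 2031 + 14 days = Jan 1, 2032.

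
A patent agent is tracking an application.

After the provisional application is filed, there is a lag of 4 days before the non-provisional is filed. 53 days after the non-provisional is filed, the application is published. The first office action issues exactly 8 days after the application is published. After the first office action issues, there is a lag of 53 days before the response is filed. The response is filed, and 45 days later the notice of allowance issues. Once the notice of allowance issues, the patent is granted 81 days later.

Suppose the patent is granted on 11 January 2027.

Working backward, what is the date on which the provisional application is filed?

12 May 2026

The patent is granted: Jan 11, 2027.
The notice of allowance issues: Jan 11, 2027 − 81 days = Oct 22, 2026.
The response is filed: Oct 22, 2026 − 45 days = Sep 7, 2026.
The first office action issues: Sep 7, 2026 − 53 days = Jul 16, 2026.
The application is published: Jul 16, 2026 − 8 days = Jul 8, 2026.
The non-provisional is filed: Jul 8, 2026 − 53 days = May 16, 2026.
The provisional application is filed: May 16, 2026 − 4 days = May 12, 2026.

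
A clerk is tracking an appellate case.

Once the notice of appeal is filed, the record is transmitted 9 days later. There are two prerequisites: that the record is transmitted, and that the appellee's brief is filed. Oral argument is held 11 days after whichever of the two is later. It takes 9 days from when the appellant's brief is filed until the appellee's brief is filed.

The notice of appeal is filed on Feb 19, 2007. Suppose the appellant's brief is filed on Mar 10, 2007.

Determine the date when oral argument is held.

Mar 30, 2007

The notice of appeal is filed: Feb 19, 2007.
The record is transmitted: Feb 19, 2007 + 9 days = Feb 28, 2007.
The appellant's brief is filed: Mar 10, 2007.
The appellee's brief is filed: Mar 10, 2007 + 9 days = Mar 19, 2007.
Both prerequisites met — the record is transmitted (Feb 28, 2007), the appellee's brief is filed (Mar 19, 2007); the later is Mar 19, 2007.
Oral argument is held: Mar 19, 2007 + 11 days = Mar 30, 2007.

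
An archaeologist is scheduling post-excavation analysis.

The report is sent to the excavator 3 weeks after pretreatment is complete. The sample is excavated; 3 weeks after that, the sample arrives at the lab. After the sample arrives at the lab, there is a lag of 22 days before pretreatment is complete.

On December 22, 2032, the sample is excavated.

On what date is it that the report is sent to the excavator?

The sample is excavated: Dec 22, 2032.
The sample arrives at the lab: Dec 22, 2032 + 3 weeks = Jan 12, 2033.
Pretreatment is complete: Jan 12, 2033 + 22 days = Feb 3, 2033.
The report is sent to the excavator: Feb 3, 2033 + 3 weeks = Feb 24, 2033.

February 24, 2033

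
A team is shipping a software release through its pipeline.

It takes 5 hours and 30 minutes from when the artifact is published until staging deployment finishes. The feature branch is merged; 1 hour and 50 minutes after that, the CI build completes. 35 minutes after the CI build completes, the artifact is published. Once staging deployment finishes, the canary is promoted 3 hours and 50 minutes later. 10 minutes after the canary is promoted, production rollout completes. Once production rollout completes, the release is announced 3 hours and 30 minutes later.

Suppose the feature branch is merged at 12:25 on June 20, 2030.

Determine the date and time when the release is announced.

03:50 on June 21, 2030

The feature branch is merged: 12:25 Jun 20, 2030.
The CI build completes: 12:25 Jun 20, 2030 + 1h50m = 14:15 Jun 20, 2030.
The artifact is published: 14:15 Jun 20, 2030 + 35m = 14:50 Jun 20, 2030.
Staging deployment finishes: 14:50 Jun 20, 2030 + 5h30m = 20:20 Jun 20, 2030.
The canary is promoted: 20:20 Jun 20, 2030 + 3h50m = 00:10 Jun 21, 2030.
Production rollout completes: 00:10 Jun 21, 2030 + 10m = 00:20 Jun 21, 2030.
The release is announced: 00:20 Jun 21, 2030 + 3h30m = 03:50 Jun 21, 2030.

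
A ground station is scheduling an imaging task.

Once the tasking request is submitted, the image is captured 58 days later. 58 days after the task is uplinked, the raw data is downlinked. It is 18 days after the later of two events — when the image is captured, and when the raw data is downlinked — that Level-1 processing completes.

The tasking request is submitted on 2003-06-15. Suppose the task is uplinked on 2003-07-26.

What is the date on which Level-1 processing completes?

The tasking request is submitted: Jun 15, 2003.
The image is captured: Jun 15, 2003 + 58 days = Aug 12, 2003.
The task is uplinked: Jul 26, 2003.
The raw data is downlinked: Jul 26, 2003 + 58 days = Sep 22, 2003.
Both prerequisites met — the image is captured (Aug 12, 2003), the raw data is downlinked (Sep 22, 2003); the later is Sep 22, 2003.
Level-1 processing completes: Sep 22, 2003 + 18 days = Oct 10, 2003.

2003-10-10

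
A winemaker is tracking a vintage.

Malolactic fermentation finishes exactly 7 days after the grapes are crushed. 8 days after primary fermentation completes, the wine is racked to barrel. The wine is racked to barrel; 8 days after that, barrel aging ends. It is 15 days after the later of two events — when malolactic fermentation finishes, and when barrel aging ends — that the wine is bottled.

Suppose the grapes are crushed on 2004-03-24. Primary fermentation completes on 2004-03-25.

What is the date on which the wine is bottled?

2004-04-25

The grapes are crushed: Mar 24, 2004.
Malolactic fermentation finishes: Mar 24, 2004 + 7 days = Mar 31, 2004.
Primary fermentation completes: Mar 25, 2004.
The wine is racked to barrel: Mar 25, 2004 + 8 days = Apr 2, 2004.
Barrel aging ends: Apr 2, 2004 + 8 days = Apr 10, 2004.
Both prerequisites met — malolactic fermentation finishes (Mar 31, 2004), barrel aging ends (Apr 10, 2004); the later is Apr 10, 2004.
The wine is bottled: Apr 10, 2004 + 15 days = Apr 25, 2004.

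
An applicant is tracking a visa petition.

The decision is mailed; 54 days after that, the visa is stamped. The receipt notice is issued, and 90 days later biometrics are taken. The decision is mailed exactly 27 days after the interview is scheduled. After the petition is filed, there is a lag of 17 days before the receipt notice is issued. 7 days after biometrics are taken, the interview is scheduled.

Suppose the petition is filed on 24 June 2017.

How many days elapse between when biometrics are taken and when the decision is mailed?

34 days

Causal path: biometrics are taken → the interview is scheduled → the decision is mailed.
Total delay along the path: 7 + 27 = 34 days.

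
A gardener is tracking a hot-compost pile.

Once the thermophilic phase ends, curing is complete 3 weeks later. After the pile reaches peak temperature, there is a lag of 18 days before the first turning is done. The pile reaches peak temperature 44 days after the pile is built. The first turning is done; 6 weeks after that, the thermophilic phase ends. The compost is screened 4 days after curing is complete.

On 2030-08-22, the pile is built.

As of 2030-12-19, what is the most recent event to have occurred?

The pile is built: Aug 22, 2030.
The pile reaches peak temperature: Aug 22, 2030 + 44 days = Oct 5, 2030.
The first turning is done: Oct 5, 2030 + 18 days = Oct 23, 2030.
The thermophilic phase ends: Oct 23, 2030 + 6 weeks = Dec 4, 2030.
Curing is complete: Dec 4, 2030 + 3 weeks = Dec 25, 2030.
The compost is screened: Dec 25, 2030 + 4 days = Dec 29, 2030.
Dec 19, 2030 falls between when the thermophilic phase ends (Dec 4, 2030) and when curing is complete (Dec 25, 2030).

The thermophilic phase ends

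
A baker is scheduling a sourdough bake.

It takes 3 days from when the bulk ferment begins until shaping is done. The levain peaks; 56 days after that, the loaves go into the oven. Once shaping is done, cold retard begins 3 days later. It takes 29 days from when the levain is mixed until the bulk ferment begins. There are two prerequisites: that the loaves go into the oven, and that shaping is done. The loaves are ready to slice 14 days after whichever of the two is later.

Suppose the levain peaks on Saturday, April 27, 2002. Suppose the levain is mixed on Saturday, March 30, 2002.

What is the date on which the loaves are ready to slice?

The levain peaks: Apr 27, 2002.
The loaves go into the oven: Apr 27, 2002 + 56 days = Jun 22, 2002.
The levain is mixed: Mar 30, 2002.
The bulk ferment begins: Mar 30, 2002 + 29 days = Apr 28, 2002.
Shaping is done: Apr 28, 2002 + 3 days = May 1, 2002.
Both prerequisites met — the loaves go into the oven (Jun 22, 2002), shaping is done (May 1, 2002); the later is Jun 22, 2002.
The loaves are ready to slice: Jun 22, 2002 + 14 days = Jul 6, 2002.

Saturday, July 6, 2002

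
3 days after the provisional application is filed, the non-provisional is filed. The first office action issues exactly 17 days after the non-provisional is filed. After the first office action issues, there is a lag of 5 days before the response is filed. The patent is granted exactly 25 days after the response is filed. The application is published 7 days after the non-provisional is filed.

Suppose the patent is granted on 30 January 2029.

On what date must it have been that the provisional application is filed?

The patent is granted: Jan 30, 2029.
The response is filed: Jan 30, 2029 − 25 days = Jan 5, 2029.
The first office action issues: Jan 5, 2029 − 5 days = Dec 31, 2028.
The non-provisional is filed: Dec 31, 2028 − 17 days = Dec 14, 2028.
The provisional application is filed: Dec 14, 2028 − 3 days = Dec 11, 2028.

11 December 2028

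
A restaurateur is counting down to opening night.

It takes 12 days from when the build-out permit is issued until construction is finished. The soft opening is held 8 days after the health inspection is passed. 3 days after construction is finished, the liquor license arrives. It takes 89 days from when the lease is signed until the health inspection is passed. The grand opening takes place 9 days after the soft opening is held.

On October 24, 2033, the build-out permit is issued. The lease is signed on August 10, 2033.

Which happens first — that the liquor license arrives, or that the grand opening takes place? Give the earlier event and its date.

The build-out permit is issued: Oct 24, 2033.
Construction is finished: Oct 24, 2033 + 12 days = Nov 5, 2033.
The liquor license arrives: Nov 5, 2033 + 3 days = Nov 8, 2033.
The lease is signed: Aug 10, 2033.
The health inspection is passed: Aug 10, 2033 + 89 days = Nov 7, 2033.
The soft opening is held: Nov 7, 2033 + 8 days = Nov 15, 2033.
The grand opening takes place: Nov 15, 2033 + 9 days = Nov 24, 2033.
Comparing: the liquor license arrives on Nov 8, 2033 vs the grand opening takes place on Nov 24, 2033. Earlier: the liquor license arrives.

The liquor license arrives — November 8, 2033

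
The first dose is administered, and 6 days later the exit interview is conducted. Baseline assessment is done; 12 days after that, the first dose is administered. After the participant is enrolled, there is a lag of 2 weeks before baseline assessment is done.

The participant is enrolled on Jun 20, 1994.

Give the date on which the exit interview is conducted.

Jul 22, 1994

The participant is enrolled: Jun 20, 1994.
Baseline assessment is done: Jun 20, 1994 + 2 weeks = Jul 4, 1994.
The first dose is administered: Jul 4, 1994 + 12 days = Jul 16, 1994.
The exit interview is conducted: Jul 16, 1994 + 6 days = Jul 22, 1994.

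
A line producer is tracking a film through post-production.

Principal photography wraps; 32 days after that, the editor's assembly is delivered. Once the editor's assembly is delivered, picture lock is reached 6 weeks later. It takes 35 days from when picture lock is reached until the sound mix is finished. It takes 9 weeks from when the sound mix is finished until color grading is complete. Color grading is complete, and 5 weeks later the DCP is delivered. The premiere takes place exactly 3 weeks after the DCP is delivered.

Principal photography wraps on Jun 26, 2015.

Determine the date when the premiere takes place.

Feb 9, 2016

Principal photography wraps: Jun 26, 2015.
The editor's assembly is delivered: Jun 26, 2015 + 32 days = Jul 28, 2015.
Picture lock is reached: Jul 28, 2015 + 6 weeks = Sep 8, 2015.
The sound mix is finished: Sep 8, 2015 + 35 days = Oct 13, 2015.
Color grading is complete: Oct 13, 2015 + 9 weeks = Dec 15, 2015.
The DCP is delivered: Dec 15, 2015 + 5 weeks = Jan 19, 2016.
The premiere takes place: Jan 19, 2016 + 3 weeks = Feb 9, 2016.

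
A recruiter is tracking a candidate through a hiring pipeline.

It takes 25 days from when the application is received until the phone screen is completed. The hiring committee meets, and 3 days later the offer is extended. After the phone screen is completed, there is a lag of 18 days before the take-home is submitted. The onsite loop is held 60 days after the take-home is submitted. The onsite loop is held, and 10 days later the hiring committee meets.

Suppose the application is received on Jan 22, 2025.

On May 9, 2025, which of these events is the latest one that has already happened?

The onsite loop is held

The application is received: Jan 22, 2025.
The phone screen is completed: Jan 22, 2025 + 25 days = Feb 16, 2025.
The take-home is submitted: Feb 16, 2025 + 18 days = Mar 6, 2025.
The onsite loop is held: Mar 6, 2025 + 60 days = May 5, 2025.
The hiring committee meets: May 5, 2025 + 10 days = May 15, 2025.
The offer is extended: May 15, 2025 + 3 days = May 18, 2025.
May 9, 2025 falls between when the onsite loop is held (May 5, 2025) and when the hiring committee meets (May 15, 2025).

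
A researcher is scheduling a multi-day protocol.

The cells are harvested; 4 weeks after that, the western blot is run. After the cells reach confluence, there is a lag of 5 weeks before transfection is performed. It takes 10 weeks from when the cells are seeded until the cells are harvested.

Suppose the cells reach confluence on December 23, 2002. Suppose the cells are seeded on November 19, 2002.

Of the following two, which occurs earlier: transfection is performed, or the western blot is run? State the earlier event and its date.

Transfection is performed — January 27, 2003

The cells reach confluence: Dec 23, 2002.
Transfection is performed: Dec 23, 2002 + 5 weeks = Jan 27, 2003.
The cells are seeded: Nov 19, 2002.
The cells are harvested: Nov 19, 2002 + 10 weeks = Jan 28, 2003.
The western blot is run: Jan 28, 2003 + 4 weeks = Feb 25, 2003.
Comparing: transfection is performed on Jan 27, 2003 vs the western blot is run on Feb 25, 2003. Earlier: transfection is performed.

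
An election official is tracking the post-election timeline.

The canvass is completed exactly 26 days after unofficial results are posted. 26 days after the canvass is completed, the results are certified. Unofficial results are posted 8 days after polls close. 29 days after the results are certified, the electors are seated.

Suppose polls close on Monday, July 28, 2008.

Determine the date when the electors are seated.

Polls close: Jul 28, 2008.
Unofficial results are posted: Jul 28, 2008 + 8 days = Aug 5, 2008.
The canvass is completed: Aug 5, 2008 + 26 days = Aug 31, 2008.
The results are certified: Aug 31, 2008 + 26 days = Sep 26, 2008.
The electors are seated: Sep 26, 2008 + 29 days = Oct 25, 2008.

Saturday, October 25, 2008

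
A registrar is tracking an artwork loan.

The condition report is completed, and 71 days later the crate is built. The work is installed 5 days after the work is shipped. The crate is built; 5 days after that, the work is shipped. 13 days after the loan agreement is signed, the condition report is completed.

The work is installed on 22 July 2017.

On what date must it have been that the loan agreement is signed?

19 April 2017

The work is installed: Jul 22, 2017.
The work is shipped: Jul 22, 2017 − 5 days = Jul 17, 2017.
The crate is built: Jul 17, 2017 − 5 days = Jul 12, 2017.
The condition report is completed: Jul 12, 2017 − 71 days = May 2, 2017.
The loan agreement is signed: May 2, 2017 − 13 days = Apr 19, 2017.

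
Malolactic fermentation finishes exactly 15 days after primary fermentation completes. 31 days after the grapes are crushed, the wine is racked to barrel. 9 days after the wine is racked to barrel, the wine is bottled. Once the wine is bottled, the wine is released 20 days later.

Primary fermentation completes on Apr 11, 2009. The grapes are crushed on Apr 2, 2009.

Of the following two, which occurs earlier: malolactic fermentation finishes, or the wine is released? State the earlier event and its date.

Malolactic fermentation finishes — Apr 26, 2009

Primary fermentation completes: Apr 11, 2009.
Malolactic fermentation finishes: Apr 11, 2009 + 15 days = Apr 26, 2009.
The grapes are crushed: Apr 2, 2009.
The wine is racked to barrel: Apr 2, 2009 + 31 days = May 3, 2009.
The wine is bottled: May 3, 2009 + 9 days = May 12, 2009.
The wine is released: May 12, 2009 + 20 days = Jun 1, 2009.
Comparing: malolactic fermentation finishes on Apr 26, 2009 vs the wine is released on Jun 1, 2009. Earlier: malolactic fermentation finishes.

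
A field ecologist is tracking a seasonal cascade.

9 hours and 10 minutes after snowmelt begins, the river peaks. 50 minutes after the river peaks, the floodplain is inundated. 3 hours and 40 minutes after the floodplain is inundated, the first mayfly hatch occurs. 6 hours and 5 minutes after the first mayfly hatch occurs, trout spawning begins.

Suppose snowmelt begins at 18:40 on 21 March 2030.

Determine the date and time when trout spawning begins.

Snowmelt begins: 18:40 Mar 21, 2030.
The river peaks: 18:40 Mar 21, 2030 + 9h10m = 03:50 Mar 22, 2030.
The floodplain is inundated: 03:50 Mar 22, 2030 + 50m = 04:40 Mar 22, 2030.
The first mayfly hatch occurs: 04:40 Mar 22, 2030 + 3h40m = 08:20 Mar 22, 2030.
Trout spawning begins: 08:20 Mar 22, 2030 + 6h05m = 14:25 Mar 22, 2030.

14:25 on 22 March 2030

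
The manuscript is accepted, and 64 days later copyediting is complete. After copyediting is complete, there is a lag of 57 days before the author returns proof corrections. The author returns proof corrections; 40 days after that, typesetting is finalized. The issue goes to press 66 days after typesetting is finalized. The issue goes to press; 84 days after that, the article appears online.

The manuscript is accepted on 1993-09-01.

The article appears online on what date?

1994-07-09

The manuscript is accepted: Sep 1, 1993.
Copyediting is complete: Sep 1, 1993 + 64 days = Nov 4, 1993.
The author returns proof corrections: Nov 4, 1993 + 57 days = Dec 31, 1993.
Typesetting is finalized: Dec 31, 1993 + 40 days = Feb 9, 1994.
The issue goes to press: Feb 9, 1994 + 66 days = Apr 16, 1994.
The article appears online: Apr 16, 1994 + 84 days = Jul 9, 1994.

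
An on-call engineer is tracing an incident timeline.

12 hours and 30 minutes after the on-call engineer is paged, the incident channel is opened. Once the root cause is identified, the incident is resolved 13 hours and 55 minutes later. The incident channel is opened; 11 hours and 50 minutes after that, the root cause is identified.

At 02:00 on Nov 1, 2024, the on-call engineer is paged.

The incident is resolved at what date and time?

The on-call engineer is paged: 02:00 Nov 1, 2024.
The incident channel is opened: 02:00 Nov 1, 2024 + 12h30m = 14:30 Nov 1, 2024.
The root cause is identified: 14:30 Nov 1, 2024 + 11h50m = 02:20 Nov 2, 2024.
The incident is resolved: 02:20 Nov 2, 2024 + 13h55m = 16:15 Nov 2, 2024.

16:15 on Nov 2, 2024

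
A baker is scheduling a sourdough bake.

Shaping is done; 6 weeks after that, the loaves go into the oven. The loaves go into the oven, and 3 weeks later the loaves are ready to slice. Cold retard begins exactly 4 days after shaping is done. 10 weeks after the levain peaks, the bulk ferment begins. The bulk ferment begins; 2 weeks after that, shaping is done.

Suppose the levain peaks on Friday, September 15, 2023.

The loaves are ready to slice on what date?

The levain peaks: Sep 15, 2023.
The bulk ferment begins: Sep 15, 2023 + 10 weeks = Nov 24, 2023.
Shaping is done: Nov 24, 2023 + 2 weeks = Dec 8, 2023.
The loaves go into the oven: Dec 8, 2023 + 6 weeks = Jan 19, 2024.
The loaves are ready to slice: Jan 19, 2024 + 3 weeks = Feb 9, 2024.

Friday, February 9, 2024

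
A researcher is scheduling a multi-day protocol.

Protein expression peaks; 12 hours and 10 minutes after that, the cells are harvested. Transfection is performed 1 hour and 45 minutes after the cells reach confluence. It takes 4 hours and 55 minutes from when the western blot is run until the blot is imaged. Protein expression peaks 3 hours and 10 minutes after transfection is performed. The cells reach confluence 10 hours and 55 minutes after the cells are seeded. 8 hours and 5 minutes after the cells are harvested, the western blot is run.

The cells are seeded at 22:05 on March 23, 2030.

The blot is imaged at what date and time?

15:05 on March 25, 2030

The cells are seeded: 22:05 Mar 23, 2030.
The cells reach confluence: 22:05 Mar 23, 2030 + 10h55m = 09:00 Mar 24, 2030.
Transfection is performed: 09:00 Mar 24, 2030 + 1h45m = 10:45 Mar 24, 2030.
Protein expression peaks: 10:45 Mar 24, 2030 + 3h10m = 13:55 Mar 24, 2030.
The cells are harvested: 13:55 Mar 24, 2030 + 12h10m = 02:05 Mar 25, 2030.
The western blot is run: 02:05 Mar 25, 2030 + 8h05m = 10:10 Mar 25, 2030.
The blot is imaged: 10:10 Mar 25, 2030 + 4h55m = 15:05 Mar 25, 2030.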